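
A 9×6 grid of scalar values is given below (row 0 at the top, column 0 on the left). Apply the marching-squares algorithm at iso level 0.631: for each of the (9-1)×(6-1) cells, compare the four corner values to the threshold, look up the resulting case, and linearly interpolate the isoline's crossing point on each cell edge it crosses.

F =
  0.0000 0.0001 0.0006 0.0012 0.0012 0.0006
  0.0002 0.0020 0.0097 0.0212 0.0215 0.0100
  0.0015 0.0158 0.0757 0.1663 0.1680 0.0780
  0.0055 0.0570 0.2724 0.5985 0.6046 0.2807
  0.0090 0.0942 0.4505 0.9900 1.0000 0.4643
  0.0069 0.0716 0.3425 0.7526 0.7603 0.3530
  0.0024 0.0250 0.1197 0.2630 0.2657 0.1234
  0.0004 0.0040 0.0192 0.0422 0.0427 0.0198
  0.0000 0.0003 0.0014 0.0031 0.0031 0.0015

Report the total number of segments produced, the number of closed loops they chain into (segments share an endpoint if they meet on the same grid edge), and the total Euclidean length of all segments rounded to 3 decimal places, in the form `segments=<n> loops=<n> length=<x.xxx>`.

cell (3,2): code 0100 → (3.083,3.000)–(4.000,2.335)
cell (3,3): code 1100 → (3.067,4.000)–(3.083,3.000)
cell (3,4): code 1000 → (4.000,4.689)–(3.067,4.000)
cell (4,2): code 0110 → (4.000,2.335)–(5.000,2.703)
cell (4,4): code 1001 → (5.000,4.317)–(4.000,4.689)
cell (5,2): code 0010 → (5.000,2.703)–(5.248,3.000)
cell (5,3): code 0011 → (5.248,3.000)–(5.261,4.000)
cell (5,4): code 0001 → (5.261,4.000)–(5.000,4.317)
total: 8 segments, chained into 1 closed loop(s), length Σ = 7.223756

segments=8 loops=1 length=7.224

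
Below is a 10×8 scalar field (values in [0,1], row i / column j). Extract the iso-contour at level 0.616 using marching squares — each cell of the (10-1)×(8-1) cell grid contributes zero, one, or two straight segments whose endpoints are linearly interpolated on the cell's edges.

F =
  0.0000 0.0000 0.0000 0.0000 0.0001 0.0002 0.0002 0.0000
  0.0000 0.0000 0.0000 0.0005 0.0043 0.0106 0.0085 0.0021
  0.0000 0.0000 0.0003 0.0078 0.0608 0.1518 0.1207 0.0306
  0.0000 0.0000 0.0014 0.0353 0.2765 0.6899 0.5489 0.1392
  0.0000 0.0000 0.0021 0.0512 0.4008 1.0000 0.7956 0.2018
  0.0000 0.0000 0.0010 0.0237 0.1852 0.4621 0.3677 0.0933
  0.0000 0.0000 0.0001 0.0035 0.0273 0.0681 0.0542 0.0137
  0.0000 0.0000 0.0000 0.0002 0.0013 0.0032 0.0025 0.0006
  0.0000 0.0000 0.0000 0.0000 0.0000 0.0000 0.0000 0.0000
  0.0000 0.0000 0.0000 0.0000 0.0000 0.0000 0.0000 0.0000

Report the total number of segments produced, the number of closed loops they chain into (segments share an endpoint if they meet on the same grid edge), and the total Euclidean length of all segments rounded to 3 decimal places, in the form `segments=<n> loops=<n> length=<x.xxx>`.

segments=8 loops=1 length=5.724

cell (2,4): code 0100 → (2.863,5.000)–(3.000,4.821)
cell (2,5): code 1000 → (3.000,5.524)–(2.863,5.000)
cell (3,4): code 0110 → (3.000,4.821)–(4.000,4.359)
cell (3,5): code 1101 → (3.272,6.000)–(3.000,5.524)
cell (3,6): code 1000 → (4.000,6.302)–(3.272,6.000)
cell (4,4): code 0010 → (4.000,4.359)–(4.714,5.000)
cell (4,5): code 0011 → (4.714,5.000)–(4.420,6.000)
cell (4,6): code 0001 → (4.420,6.000)–(4.000,6.302)
total: 8 segments, chained into 1 closed loop(s), length Σ = 5.724362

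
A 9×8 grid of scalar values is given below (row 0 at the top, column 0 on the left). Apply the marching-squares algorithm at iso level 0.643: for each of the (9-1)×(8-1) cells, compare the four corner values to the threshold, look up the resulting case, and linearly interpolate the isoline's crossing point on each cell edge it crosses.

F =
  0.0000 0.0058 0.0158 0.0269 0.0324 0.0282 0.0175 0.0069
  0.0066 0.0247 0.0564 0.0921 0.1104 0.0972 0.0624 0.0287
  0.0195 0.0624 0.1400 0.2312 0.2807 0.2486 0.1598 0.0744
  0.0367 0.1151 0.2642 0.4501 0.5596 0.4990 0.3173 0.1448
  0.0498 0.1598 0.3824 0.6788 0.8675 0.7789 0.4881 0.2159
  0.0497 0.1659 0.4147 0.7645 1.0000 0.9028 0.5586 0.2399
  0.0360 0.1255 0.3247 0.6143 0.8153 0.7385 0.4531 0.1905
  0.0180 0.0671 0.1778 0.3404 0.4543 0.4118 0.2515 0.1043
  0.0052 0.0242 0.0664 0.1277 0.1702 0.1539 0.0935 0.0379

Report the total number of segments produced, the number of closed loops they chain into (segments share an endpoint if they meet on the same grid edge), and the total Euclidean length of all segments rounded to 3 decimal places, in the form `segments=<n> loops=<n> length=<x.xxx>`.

cell (3,2): code 0100 → (3.843,3.000)–(4.000,2.879)
cell (3,3): code 1100 → (3.271,4.000)–(3.843,3.000)
cell (3,4): code 1100 → (3.514,5.000)–(3.271,4.000)
cell (3,5): code 1000 → (4.000,5.467)–(3.514,5.000)
cell (4,2): code 0110 → (4.000,2.879)–(5.000,2.653)
cell (4,5): code 1001 → (5.000,5.755)–(4.000,5.467)
cell (5,2): code 0010 → (5.000,2.653)–(5.809,3.000)
cell (5,3): code 0111 → (5.809,3.000)–(6.000,3.143)
cell (5,5): code 1001 → (6.000,5.335)–(5.000,5.755)
cell (6,3): code 0010 → (6.000,3.143)–(6.477,4.000)
cell (6,4): code 0011 → (6.477,4.000)–(6.292,5.000)
cell (6,5): code 0001 → (6.292,5.000)–(6.000,5.335)
total: 12 segments, chained into 1 closed loop(s), length Σ = 9.765005

segments=12 loops=1 length=9.765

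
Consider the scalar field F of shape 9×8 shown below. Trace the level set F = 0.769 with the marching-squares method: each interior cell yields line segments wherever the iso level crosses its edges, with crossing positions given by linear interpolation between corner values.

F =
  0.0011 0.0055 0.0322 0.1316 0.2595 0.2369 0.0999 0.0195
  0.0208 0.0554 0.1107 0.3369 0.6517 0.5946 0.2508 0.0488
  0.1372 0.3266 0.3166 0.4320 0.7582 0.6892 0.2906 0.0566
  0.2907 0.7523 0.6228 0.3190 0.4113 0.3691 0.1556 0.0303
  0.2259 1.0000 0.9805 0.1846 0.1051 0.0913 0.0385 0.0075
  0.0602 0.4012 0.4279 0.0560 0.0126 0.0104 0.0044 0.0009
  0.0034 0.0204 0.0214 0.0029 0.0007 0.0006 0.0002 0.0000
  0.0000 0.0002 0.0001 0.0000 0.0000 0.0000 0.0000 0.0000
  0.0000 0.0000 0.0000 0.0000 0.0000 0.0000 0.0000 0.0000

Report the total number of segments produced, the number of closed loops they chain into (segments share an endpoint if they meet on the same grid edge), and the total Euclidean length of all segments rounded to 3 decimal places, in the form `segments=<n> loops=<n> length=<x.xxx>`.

segments=6 loops=1 length=4.638

cell (3,0): code 0100 → (3.067,1.000)–(4.000,0.702)
cell (3,1): code 1100 → (3.409,2.000)–(3.067,1.000)
cell (3,2): code 1000 → (4.000,2.266)–(3.409,2.000)
cell (4,0): code 0010 → (4.000,0.702)–(4.386,1.000)
cell (4,1): code 0011 → (4.386,1.000)–(4.383,2.000)
cell (4,2): code 0001 → (4.383,2.000)–(4.000,2.266)
total: 6 segments, chained into 1 closed loop(s), length Σ = 4.637713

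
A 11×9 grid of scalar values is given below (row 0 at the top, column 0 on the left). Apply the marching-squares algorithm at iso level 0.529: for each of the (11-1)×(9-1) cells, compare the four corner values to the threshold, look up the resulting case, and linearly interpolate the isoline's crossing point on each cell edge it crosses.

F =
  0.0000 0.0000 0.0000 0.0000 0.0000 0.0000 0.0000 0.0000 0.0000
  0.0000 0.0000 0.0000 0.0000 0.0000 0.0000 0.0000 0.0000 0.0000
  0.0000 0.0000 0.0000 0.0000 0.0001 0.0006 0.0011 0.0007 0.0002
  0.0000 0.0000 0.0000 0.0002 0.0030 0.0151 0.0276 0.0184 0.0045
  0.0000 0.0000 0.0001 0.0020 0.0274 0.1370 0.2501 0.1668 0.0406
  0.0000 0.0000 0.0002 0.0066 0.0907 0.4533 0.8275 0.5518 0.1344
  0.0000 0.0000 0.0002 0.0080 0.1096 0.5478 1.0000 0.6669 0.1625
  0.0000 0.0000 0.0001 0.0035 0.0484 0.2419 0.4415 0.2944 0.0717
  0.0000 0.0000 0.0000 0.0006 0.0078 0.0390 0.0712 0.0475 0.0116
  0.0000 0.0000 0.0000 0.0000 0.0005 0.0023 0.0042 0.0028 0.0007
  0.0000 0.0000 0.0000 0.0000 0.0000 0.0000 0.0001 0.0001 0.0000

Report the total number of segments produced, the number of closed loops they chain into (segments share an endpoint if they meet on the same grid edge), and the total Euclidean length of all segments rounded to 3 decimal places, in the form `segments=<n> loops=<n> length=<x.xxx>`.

cell (4,5): code 0100 → (4.483,6.000)–(5.000,5.202)
cell (4,6): code 1100 → (4.941,7.000)–(4.483,6.000)
cell (4,7): code 1000 → (5.000,7.055)–(4.941,7.000)
cell (5,4): code 0100 → (5.801,5.000)–(6.000,4.957)
cell (5,5): code 1110 → (5.000,5.202)–(5.801,5.000)
cell (5,7): code 1001 → (6.000,7.273)–(5.000,7.055)
cell (6,4): code 0010 → (6.000,4.957)–(6.061,5.000)
cell (6,5): code 0011 → (6.061,5.000)–(6.843,6.000)
cell (6,6): code 0011 → (6.843,6.000)–(6.370,7.000)
cell (6,7): code 0001 → (6.370,7.000)–(6.000,7.273)
total: 10 segments, chained into 1 closed loop(s), length Σ = 7.095121

segments=10 loops=1 length=7.095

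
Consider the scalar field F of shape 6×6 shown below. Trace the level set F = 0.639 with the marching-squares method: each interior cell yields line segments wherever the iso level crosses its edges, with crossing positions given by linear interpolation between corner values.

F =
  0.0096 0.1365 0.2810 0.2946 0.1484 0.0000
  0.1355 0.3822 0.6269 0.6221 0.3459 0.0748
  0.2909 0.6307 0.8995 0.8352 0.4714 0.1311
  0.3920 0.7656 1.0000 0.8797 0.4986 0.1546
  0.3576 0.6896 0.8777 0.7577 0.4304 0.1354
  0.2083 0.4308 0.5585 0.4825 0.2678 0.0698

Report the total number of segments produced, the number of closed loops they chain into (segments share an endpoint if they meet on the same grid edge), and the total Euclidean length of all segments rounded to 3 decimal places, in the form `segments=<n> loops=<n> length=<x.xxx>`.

segments=12 loops=1 length=10.555

cell (1,1): code 0100 → (1.044,2.000)–(2.000,1.031)
cell (1,2): code 1100 → (1.079,3.000)–(1.044,2.000)
cell (1,3): code 1000 → (2.000,3.539)–(1.079,3.000)
cell (2,0): code 0100 → (2.062,1.000)–(3.000,0.661)
cell (2,1): code 1110 → (2.000,1.031)–(2.062,1.000)
cell (2,3): code 1001 → (3.000,3.632)–(2.000,3.539)
cell (3,0): code 0110 → (3.000,0.661)–(4.000,0.848)
cell (3,3): code 1001 → (4.000,3.363)–(3.000,3.632)
cell (4,0): code 0010 → (4.000,0.848)–(4.196,1.000)
cell (4,1): code 0011 → (4.196,1.000)–(4.748,2.000)
cell (4,2): code 0011 → (4.748,2.000)–(4.431,3.000)
cell (4,3): code 0001 → (4.431,3.000)–(4.000,3.363)
total: 12 segments, chained into 1 closed loop(s), length Σ = 10.554982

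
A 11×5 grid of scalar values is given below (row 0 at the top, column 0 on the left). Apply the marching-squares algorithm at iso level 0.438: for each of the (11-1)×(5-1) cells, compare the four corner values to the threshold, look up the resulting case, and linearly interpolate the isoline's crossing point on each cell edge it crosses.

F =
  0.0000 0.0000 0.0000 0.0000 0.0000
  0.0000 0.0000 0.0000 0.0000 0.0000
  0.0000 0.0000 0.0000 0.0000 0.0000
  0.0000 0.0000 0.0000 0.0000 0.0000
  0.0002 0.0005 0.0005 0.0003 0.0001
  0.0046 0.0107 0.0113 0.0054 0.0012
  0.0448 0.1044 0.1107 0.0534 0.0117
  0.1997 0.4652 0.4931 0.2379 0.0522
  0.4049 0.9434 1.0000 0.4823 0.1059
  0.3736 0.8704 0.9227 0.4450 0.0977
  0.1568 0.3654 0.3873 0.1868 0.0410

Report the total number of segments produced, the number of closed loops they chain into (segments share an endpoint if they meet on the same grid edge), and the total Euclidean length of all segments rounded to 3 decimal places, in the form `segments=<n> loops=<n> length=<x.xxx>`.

segments=12 loops=1 length=9.636

cell (6,0): code 0100 → (6.925,1.000)–(7.000,0.898)
cell (6,1): code 1100 → (6.856,2.000)–(6.925,1.000)
cell (6,2): code 1000 → (7.000,2.216)–(6.856,2.000)
cell (7,0): code 0110 → (7.000,0.898)–(8.000,0.061)
cell (7,2): code 1101 → (7.819,3.000)–(7.000,2.216)
cell (7,3): code 1000 → (8.000,3.118)–(7.819,3.000)
cell (8,0): code 0110 → (8.000,0.061)–(9.000,0.130)
cell (8,3): code 1001 → (9.000,3.020)–(8.000,3.118)
cell (9,0): code 0010 → (9.000,0.130)–(9.856,1.000)
cell (9,1): code 0011 → (9.856,1.000)–(9.905,2.000)
cell (9,2): code 0011 → (9.905,2.000)–(9.027,3.000)
cell (9,3): code 0001 → (9.027,3.000)–(9.000,3.020)
total: 12 segments, chained into 1 closed loop(s), length Σ = 9.636217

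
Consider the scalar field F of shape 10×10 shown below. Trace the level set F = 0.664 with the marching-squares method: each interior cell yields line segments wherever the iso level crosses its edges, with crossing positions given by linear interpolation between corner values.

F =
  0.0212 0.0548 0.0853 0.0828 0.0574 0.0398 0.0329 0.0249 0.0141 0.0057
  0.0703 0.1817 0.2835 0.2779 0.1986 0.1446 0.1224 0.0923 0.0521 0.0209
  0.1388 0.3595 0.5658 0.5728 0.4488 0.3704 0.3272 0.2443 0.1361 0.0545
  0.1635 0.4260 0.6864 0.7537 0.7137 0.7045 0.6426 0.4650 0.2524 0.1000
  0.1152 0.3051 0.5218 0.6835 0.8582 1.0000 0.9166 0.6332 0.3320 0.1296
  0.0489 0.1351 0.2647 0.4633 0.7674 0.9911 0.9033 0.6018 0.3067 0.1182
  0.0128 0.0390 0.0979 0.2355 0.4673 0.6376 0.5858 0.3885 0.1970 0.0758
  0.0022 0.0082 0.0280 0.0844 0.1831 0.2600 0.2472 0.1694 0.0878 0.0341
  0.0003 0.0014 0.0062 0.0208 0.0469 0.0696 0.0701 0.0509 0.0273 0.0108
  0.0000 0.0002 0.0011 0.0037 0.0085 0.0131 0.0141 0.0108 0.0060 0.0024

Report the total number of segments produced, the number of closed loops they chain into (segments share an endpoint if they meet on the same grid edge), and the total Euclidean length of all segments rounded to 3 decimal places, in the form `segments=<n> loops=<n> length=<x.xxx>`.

segments=16 loops=1 length=13.026

cell (2,1): code 0100 → (2.814,2.000)–(3.000,1.914)
cell (2,2): code 1100 → (2.504,3.000)–(2.814,2.000)
cell (2,3): code 1100 → (2.812,4.000)–(2.504,3.000)
cell (2,4): code 1100 → (2.879,5.000)–(2.812,4.000)
cell (2,5): code 1000 → (3.000,5.654)–(2.879,5.000)
cell (3,1): code 0010 → (3.000,1.914)–(3.136,2.000)
cell (3,2): code 0111 → (3.136,2.000)–(4.000,2.879)
cell (3,5): code 1101 → (3.078,6.000)–(3.000,5.654)
cell (3,6): code 1000 → (4.000,6.891)–(3.078,6.000)
cell (4,2): code 0010 → (4.000,2.879)–(4.089,3.000)
cell (4,3): code 0111 → (4.089,3.000)–(5.000,3.660)
cell (4,6): code 1001 → (5.000,6.794)–(4.000,6.891)
cell (5,3): code 0010 → (5.000,3.660)–(5.345,4.000)
cell (5,4): code 0011 → (5.345,4.000)–(5.925,5.000)
cell (5,5): code 0011 → (5.925,5.000)–(5.754,6.000)
cell (5,6): code 0001 → (5.754,6.000)–(5.000,6.794)
total: 16 segments, chained into 1 closed loop(s), length Σ = 13.025547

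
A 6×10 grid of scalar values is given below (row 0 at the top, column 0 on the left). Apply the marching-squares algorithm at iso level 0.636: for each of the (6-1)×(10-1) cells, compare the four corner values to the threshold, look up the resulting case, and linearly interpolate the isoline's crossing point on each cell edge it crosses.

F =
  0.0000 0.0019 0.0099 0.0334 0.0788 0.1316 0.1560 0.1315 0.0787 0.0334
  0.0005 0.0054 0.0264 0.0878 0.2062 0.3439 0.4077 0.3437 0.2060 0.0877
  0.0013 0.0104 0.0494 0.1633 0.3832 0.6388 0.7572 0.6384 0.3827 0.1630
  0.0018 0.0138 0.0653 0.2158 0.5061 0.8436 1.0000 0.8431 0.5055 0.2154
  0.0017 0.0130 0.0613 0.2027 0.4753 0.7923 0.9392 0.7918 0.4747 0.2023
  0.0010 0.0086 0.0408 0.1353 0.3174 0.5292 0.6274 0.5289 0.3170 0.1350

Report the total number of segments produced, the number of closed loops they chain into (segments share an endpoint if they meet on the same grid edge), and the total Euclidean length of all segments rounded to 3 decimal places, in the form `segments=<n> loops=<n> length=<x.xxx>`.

segments=12 loops=1 length=10.170

cell (1,4): code 0100 → (1.991,5.000)–(2.000,4.989)
cell (1,5): code 1100 → (1.653,6.000)–(1.991,5.000)
cell (1,6): code 1100 → (1.992,7.000)–(1.653,6.000)
cell (1,7): code 1000 → (2.000,7.009)–(1.992,7.000)
cell (2,4): code 0110 → (2.000,4.989)–(3.000,4.385)
cell (2,7): code 1001 → (3.000,7.613)–(2.000,7.009)
cell (3,4): code 0110 → (3.000,4.385)–(4.000,4.507)
cell (3,7): code 1001 → (4.000,7.491)–(3.000,7.613)
cell (4,4): code 0010 → (4.000,4.507)–(4.594,5.000)
cell (4,5): code 0011 → (4.594,5.000)–(4.972,6.000)
cell (4,6): code 0011 → (4.972,6.000)–(4.593,7.000)
cell (4,7): code 0001 → (4.593,7.000)–(4.000,7.491)
total: 12 segments, chained into 1 closed loop(s), length Σ = 10.170234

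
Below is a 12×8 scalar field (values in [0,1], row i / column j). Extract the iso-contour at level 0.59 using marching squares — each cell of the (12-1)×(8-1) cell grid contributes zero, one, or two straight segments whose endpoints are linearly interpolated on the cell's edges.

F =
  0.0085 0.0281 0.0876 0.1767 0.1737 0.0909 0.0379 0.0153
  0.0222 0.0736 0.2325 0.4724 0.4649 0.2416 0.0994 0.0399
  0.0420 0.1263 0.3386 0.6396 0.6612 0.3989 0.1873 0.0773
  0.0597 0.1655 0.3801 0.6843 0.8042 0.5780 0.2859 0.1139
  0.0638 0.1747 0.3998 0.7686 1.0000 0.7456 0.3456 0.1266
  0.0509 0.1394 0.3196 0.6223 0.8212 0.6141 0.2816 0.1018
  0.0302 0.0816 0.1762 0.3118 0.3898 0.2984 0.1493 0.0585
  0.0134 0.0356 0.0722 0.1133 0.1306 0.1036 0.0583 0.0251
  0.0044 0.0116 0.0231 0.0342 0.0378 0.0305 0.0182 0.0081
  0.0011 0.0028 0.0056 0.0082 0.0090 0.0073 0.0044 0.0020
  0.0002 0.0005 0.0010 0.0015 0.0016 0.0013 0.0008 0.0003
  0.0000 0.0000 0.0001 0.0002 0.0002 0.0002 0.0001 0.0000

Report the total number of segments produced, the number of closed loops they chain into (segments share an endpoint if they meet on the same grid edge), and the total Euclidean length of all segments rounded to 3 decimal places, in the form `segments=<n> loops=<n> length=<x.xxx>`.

cell (1,2): code 0100 → (1.703,3.000)–(2.000,2.835)
cell (1,3): code 1100 → (1.637,4.000)–(1.703,3.000)
cell (1,4): code 1000 → (2.000,4.271)–(1.637,4.000)
cell (2,2): code 0110 → (2.000,2.835)–(3.000,2.690)
cell (2,4): code 1001 → (3.000,4.947)–(2.000,4.271)
cell (3,2): code 0110 → (3.000,2.690)–(4.000,2.516)
cell (3,4): code 1101 → (3.072,5.000)–(3.000,4.947)
cell (3,5): code 1000 → (4.000,5.389)–(3.072,5.000)
cell (4,2): code 0110 → (4.000,2.516)–(5.000,2.893)
cell (4,5): code 1001 → (5.000,5.072)–(4.000,5.389)
cell (5,2): code 0010 → (5.000,2.893)–(5.104,3.000)
cell (5,3): code 0011 → (5.104,3.000)–(5.536,4.000)
cell (5,4): code 0011 → (5.536,4.000)–(5.076,5.000)
cell (5,5): code 0001 → (5.076,5.000)–(5.000,5.072)
total: 14 segments, chained into 1 closed loop(s), length Σ = 10.684541

segments=14 loops=1 length=10.685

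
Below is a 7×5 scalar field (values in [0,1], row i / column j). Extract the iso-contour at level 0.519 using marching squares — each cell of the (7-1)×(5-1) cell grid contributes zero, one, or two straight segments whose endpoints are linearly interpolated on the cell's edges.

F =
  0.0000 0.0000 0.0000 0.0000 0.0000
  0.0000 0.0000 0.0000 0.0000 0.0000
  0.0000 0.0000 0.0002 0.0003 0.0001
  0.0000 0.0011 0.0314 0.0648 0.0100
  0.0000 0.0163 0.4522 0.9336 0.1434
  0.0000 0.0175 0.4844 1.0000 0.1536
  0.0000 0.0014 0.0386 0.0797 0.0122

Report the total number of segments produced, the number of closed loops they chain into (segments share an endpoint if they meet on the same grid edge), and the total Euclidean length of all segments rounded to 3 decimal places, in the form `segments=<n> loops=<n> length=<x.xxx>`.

cell (3,2): code 0100 → (3.523,3.000)–(4.000,2.139)
cell (3,3): code 1000 → (4.000,3.525)–(3.523,3.000)
cell (4,2): code 0110 → (4.000,2.139)–(5.000,2.067)
cell (4,3): code 1001 → (5.000,3.568)–(4.000,3.525)
cell (5,2): code 0010 → (5.000,2.067)–(5.523,3.000)
cell (5,3): code 0001 → (5.523,3.000)–(5.000,3.568)
total: 6 segments, chained into 1 closed loop(s), length Σ = 5.538778

segments=6 loops=1 length=5.539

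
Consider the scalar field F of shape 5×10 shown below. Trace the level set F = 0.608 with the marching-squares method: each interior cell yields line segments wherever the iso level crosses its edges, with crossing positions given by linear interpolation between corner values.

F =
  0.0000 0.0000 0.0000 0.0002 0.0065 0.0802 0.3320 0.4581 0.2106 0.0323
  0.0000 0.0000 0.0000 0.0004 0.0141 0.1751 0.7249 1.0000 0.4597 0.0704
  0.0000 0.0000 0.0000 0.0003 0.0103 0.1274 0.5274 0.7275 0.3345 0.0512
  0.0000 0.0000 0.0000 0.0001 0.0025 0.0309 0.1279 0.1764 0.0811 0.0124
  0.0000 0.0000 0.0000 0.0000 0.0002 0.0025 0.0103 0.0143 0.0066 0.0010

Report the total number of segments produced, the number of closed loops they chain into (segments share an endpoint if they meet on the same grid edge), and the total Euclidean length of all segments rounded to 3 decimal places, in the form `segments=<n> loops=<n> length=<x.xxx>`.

cell (0,5): code 0100 → (0.702,6.000)–(1.000,5.787)
cell (0,6): code 1100 → (0.277,7.000)–(0.702,6.000)
cell (0,7): code 1000 → (1.000,7.726)–(0.277,7.000)
cell (1,5): code 0010 → (1.000,5.787)–(1.592,6.000)
cell (1,6): code 0111 → (1.592,6.000)–(2.000,6.403)
cell (1,7): code 1001 → (2.000,7.304)–(1.000,7.726)
cell (2,6): code 0010 → (2.000,6.403)–(2.217,7.000)
cell (2,7): code 0001 → (2.217,7.000)–(2.000,7.304)
total: 8 segments, chained into 1 closed loop(s), length Σ = 5.773459

segments=8 loops=1 length=5.773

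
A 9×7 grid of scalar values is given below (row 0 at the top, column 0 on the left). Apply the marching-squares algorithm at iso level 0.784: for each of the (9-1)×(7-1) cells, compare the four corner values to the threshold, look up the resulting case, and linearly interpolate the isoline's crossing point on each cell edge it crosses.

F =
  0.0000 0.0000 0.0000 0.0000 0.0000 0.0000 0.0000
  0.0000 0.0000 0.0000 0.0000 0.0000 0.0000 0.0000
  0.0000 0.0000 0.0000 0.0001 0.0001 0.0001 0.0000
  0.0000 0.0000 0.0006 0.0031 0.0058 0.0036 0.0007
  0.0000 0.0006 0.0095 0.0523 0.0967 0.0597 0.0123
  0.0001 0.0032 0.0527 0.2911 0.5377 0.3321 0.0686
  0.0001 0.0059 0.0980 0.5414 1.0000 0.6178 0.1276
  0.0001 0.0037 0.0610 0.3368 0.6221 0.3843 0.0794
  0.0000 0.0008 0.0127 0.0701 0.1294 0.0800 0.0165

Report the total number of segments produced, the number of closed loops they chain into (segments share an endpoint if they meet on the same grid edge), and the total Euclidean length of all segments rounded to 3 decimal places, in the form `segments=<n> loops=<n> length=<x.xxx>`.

cell (5,3): code 0100 → (5.533,4.000)–(6.000,3.529)
cell (5,4): code 1000 → (6.000,4.565)–(5.533,4.000)
cell (6,3): code 0010 → (6.000,3.529)–(6.572,4.000)
cell (6,4): code 0001 → (6.572,4.000)–(6.000,4.565)
total: 4 segments, chained into 1 closed loop(s), length Σ = 2.941149

segments=4 loops=1 length=2.941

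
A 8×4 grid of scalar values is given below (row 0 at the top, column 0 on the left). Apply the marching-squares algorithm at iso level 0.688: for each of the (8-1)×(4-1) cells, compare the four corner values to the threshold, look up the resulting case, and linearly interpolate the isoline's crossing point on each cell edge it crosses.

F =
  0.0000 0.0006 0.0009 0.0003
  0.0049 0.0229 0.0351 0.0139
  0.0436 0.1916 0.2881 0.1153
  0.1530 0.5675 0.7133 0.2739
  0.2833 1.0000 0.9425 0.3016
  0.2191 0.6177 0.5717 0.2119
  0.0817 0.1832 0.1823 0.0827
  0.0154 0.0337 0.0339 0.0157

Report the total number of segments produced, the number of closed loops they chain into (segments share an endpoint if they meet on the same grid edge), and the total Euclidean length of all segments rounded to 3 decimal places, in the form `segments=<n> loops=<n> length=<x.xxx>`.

segments=8 loops=1 length=5.763

cell (2,1): code 0100 → (2.940,2.000)–(3.000,1.826)
cell (2,2): code 1000 → (3.000,2.058)–(2.940,2.000)
cell (3,0): code 0100 → (3.279,1.000)–(4.000,0.565)
cell (3,1): code 1110 → (3.000,1.826)–(3.279,1.000)
cell (3,2): code 1001 → (4.000,2.397)–(3.000,2.058)
cell (4,0): code 0010 → (4.000,0.565)–(4.816,1.000)
cell (4,1): code 0011 → (4.816,1.000)–(4.686,2.000)
cell (4,2): code 0001 → (4.686,2.000)–(4.000,2.397)
total: 8 segments, chained into 1 closed loop(s), length Σ = 5.763335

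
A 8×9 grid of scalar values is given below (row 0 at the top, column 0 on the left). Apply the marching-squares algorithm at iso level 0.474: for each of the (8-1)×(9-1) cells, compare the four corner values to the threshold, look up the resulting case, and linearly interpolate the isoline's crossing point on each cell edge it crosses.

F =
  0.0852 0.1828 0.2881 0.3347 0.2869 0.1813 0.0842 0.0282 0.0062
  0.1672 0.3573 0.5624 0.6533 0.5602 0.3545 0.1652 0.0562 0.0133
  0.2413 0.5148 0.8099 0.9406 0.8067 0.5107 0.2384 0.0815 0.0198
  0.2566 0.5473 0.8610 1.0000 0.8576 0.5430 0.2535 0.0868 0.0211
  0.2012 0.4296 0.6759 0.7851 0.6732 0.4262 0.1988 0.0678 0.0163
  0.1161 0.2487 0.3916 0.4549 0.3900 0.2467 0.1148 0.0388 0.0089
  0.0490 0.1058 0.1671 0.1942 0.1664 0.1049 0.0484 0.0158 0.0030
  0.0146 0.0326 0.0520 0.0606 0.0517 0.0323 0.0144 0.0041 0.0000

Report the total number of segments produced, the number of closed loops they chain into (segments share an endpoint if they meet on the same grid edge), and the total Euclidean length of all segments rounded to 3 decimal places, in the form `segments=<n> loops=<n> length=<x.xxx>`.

segments=18 loops=1 length=13.986

cell (0,1): code 0100 → (0.678,2.000)–(1.000,1.569)
cell (0,2): code 1100 → (0.437,3.000)–(0.678,2.000)
cell (0,3): code 1100 → (0.685,4.000)–(0.437,3.000)
cell (0,4): code 1000 → (1.000,4.419)–(0.685,4.000)
cell (1,0): code 0100 → (1.741,1.000)–(2.000,0.851)
cell (1,1): code 1110 → (1.000,1.569)–(1.741,1.000)
cell (1,4): code 1101 → (1.765,5.000)–(1.000,4.419)
cell (1,5): code 1000 → (2.000,5.135)–(1.765,5.000)
cell (2,0): code 0110 → (2.000,0.851)–(3.000,0.748)
cell (2,5): code 1001 → (3.000,5.238)–(2.000,5.135)
cell (3,0): code 0010 → (3.000,0.748)–(3.623,1.000)
cell (3,1): code 0111 → (3.623,1.000)–(4.000,1.180)
cell (3,4): code 1011 → (4.000,4.806)–(3.591,5.000)
cell (3,5): code 0001 → (3.591,5.000)–(3.000,5.238)
cell (4,1): code 0010 → (4.000,1.180)–(4.710,2.000)
cell (4,2): code 0011 → (4.710,2.000)–(4.942,3.000)
cell (4,3): code 0011 → (4.942,3.000)–(4.703,4.000)
cell (4,4): code 0001 → (4.703,4.000)–(4.000,4.806)
total: 18 segments, chained into 1 closed loop(s), length Σ = 13.985635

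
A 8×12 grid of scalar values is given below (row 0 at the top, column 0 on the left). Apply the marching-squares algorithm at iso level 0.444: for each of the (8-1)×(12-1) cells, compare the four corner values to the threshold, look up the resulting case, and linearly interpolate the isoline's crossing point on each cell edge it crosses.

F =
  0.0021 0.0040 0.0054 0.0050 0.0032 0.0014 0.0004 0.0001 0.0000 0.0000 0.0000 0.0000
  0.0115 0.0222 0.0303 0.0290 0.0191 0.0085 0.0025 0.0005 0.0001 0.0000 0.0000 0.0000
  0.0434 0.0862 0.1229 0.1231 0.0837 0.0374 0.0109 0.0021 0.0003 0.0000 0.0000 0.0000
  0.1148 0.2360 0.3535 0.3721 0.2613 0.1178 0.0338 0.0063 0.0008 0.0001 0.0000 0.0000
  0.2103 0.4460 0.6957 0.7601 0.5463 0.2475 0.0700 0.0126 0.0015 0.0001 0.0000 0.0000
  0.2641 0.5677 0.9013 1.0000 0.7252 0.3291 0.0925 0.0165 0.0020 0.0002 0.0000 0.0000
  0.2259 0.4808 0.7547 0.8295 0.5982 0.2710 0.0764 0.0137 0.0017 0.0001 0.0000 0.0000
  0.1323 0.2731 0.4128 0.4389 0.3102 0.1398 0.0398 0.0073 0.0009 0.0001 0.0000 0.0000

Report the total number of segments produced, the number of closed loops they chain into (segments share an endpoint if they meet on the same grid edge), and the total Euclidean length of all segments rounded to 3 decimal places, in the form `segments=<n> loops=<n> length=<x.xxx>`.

segments=14 loops=1 length=12.332

cell (3,0): code 0100 → (3.990,1.000)–(4.000,0.992)
cell (3,1): code 1100 → (3.264,2.000)–(3.990,1.000)
cell (3,2): code 1100 → (3.185,3.000)–(3.264,2.000)
cell (3,3): code 1100 → (3.641,4.000)–(3.185,3.000)
cell (3,4): code 1000 → (4.000,4.342)–(3.641,4.000)
cell (4,0): code 0110 → (4.000,0.992)–(5.000,0.593)
cell (4,4): code 1001 → (5.000,4.710)–(4.000,4.342)
cell (5,0): code 0110 → (5.000,0.593)–(6.000,0.856)
cell (5,4): code 1001 → (6.000,4.471)–(5.000,4.710)
cell (6,0): code 0010 → (6.000,0.856)–(6.177,1.000)
cell (6,1): code 0011 → (6.177,1.000)–(6.909,2.000)
cell (6,2): code 0011 → (6.909,2.000)–(6.987,3.000)
cell (6,3): code 0011 → (6.987,3.000)–(6.535,4.000)
cell (6,4): code 0001 → (6.535,4.000)–(6.000,4.471)
total: 14 segments, chained into 1 closed loop(s), length Σ = 12.331924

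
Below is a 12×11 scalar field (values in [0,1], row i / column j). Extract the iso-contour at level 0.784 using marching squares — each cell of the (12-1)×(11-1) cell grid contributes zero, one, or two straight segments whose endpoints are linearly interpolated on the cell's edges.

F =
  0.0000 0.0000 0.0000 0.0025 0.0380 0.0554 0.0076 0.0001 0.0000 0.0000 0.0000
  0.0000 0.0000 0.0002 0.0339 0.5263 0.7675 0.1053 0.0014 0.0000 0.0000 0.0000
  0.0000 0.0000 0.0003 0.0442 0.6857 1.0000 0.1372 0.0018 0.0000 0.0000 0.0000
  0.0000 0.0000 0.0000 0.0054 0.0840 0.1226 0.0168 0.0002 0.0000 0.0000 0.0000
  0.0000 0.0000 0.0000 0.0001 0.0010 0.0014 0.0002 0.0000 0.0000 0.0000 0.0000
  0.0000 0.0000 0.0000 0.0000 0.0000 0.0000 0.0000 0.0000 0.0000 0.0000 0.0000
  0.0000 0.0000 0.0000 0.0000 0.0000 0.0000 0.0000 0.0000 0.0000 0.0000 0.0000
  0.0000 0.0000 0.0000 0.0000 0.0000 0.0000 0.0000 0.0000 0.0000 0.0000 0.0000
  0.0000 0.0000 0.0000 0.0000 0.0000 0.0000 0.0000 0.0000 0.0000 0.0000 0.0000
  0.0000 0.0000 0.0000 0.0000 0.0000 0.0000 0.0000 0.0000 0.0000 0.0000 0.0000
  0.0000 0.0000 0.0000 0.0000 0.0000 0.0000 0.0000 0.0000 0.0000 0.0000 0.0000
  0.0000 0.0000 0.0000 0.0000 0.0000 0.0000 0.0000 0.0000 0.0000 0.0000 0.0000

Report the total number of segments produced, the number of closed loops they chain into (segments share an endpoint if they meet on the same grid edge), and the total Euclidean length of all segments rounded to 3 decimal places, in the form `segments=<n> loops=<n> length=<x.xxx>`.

cell (1,4): code 0100 → (1.071,5.000)–(2.000,4.313)
cell (1,5): code 1000 → (2.000,5.250)–(1.071,5.000)
cell (2,4): code 0010 → (2.000,4.313)–(2.246,5.000)
cell (2,5): code 0001 → (2.246,5.000)–(2.000,5.250)
total: 4 segments, chained into 1 closed loop(s), length Σ = 3.198884

segments=4 loops=1 length=3.199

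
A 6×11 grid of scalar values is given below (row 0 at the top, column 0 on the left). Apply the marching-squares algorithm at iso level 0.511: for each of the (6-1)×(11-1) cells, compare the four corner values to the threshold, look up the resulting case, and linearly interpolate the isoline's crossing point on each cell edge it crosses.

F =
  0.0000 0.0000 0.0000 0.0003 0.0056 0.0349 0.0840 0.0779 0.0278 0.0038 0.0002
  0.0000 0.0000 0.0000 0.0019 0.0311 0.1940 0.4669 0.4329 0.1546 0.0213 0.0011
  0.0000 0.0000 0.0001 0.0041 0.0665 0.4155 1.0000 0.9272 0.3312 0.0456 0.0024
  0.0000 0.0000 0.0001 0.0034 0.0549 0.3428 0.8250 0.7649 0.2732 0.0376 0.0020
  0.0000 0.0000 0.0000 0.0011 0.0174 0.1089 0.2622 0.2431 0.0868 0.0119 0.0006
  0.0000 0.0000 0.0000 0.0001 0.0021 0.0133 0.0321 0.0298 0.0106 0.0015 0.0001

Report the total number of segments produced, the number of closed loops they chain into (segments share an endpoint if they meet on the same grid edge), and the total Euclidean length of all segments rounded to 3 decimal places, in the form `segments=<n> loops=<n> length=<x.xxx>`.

cell (1,5): code 0100 → (1.083,6.000)–(2.000,5.163)
cell (1,6): code 1100 → (1.158,7.000)–(1.083,6.000)
cell (1,7): code 1000 → (2.000,7.698)–(1.158,7.000)
cell (2,5): code 0110 → (2.000,5.163)–(3.000,5.349)
cell (2,7): code 1001 → (3.000,7.516)–(2.000,7.698)
cell (3,5): code 0010 → (3.000,5.349)–(3.558,6.000)
cell (3,6): code 0011 → (3.558,6.000)–(3.487,7.000)
cell (3,7): code 0001 → (3.487,7.000)–(3.000,7.516)
total: 8 segments, chained into 1 closed loop(s), length Σ = 7.941250

segments=8 loops=1 length=7.941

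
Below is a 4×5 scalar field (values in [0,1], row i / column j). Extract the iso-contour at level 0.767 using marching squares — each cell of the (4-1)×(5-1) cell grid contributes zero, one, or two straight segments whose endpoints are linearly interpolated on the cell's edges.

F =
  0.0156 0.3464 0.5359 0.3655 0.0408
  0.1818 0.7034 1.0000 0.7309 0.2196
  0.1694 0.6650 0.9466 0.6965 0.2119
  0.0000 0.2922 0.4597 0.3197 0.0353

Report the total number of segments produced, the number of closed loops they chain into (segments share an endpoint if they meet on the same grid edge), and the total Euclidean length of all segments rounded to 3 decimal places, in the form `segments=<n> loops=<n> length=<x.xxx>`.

cell (0,1): code 0100 → (0.498,2.000)–(1.000,1.214)
cell (0,2): code 1000 → (1.000,2.866)–(0.498,2.000)
cell (1,1): code 0110 → (1.000,1.214)–(2.000,1.362)
cell (1,2): code 1001 → (2.000,2.718)–(1.000,2.866)
cell (2,1): code 0010 → (2.000,1.362)–(2.369,2.000)
cell (2,2): code 0001 → (2.369,2.000)–(2.000,2.718)
total: 6 segments, chained into 1 closed loop(s), length Σ = 5.498959

segments=6 loops=1 length=5.499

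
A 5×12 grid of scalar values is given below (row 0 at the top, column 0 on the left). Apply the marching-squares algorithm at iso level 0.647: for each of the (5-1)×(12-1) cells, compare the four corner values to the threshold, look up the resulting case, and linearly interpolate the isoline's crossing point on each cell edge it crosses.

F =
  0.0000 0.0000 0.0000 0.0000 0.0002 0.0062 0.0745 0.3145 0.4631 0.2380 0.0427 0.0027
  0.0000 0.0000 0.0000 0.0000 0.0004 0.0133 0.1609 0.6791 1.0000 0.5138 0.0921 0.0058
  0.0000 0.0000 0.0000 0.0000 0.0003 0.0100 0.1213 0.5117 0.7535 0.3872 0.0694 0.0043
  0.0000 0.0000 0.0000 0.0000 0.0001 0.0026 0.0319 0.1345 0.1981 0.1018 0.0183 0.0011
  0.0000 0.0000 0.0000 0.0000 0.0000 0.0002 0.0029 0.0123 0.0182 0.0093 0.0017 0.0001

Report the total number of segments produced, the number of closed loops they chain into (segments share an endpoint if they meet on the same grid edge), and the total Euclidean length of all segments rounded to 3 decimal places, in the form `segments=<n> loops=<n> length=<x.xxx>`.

segments=8 loops=1 length=5.342

cell (0,6): code 0100 → (0.912,7.000)–(1.000,6.938)
cell (0,7): code 1100 → (0.343,8.000)–(0.912,7.000)
cell (0,8): code 1000 → (1.000,8.726)–(0.343,8.000)
cell (1,6): code 0010 → (1.000,6.938)–(1.192,7.000)
cell (1,7): code 0111 → (1.192,7.000)–(2.000,7.560)
cell (1,8): code 1001 → (2.000,8.291)–(1.000,8.726)
cell (2,7): code 0010 → (2.000,7.560)–(2.192,8.000)
cell (2,8): code 0001 → (2.192,8.000)–(2.000,8.291)
total: 8 segments, chained into 1 closed loop(s), length Σ = 5.341753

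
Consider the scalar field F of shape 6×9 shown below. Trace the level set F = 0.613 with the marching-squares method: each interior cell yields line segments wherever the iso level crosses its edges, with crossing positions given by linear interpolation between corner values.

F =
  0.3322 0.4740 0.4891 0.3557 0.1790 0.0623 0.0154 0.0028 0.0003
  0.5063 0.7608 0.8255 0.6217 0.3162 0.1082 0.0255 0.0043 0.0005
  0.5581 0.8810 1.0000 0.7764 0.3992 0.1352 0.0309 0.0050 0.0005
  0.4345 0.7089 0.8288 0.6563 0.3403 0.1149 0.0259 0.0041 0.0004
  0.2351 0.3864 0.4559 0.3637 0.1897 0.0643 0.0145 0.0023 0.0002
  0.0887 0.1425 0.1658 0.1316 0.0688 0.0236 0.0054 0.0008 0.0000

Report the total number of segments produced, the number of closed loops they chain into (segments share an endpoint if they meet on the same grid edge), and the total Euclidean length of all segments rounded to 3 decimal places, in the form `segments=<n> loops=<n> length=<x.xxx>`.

segments=12 loops=1 length=10.042

cell (0,0): code 0100 → (0.485,1.000)–(1.000,0.419)
cell (0,1): code 1100 → (0.368,2.000)–(0.485,1.000)
cell (0,2): code 1100 → (0.967,3.000)–(0.368,2.000)
cell (0,3): code 1000 → (1.000,3.028)–(0.967,3.000)
cell (1,0): code 0110 → (1.000,0.419)–(2.000,0.170)
cell (1,3): code 1001 → (2.000,3.433)–(1.000,3.028)
cell (2,0): code 0110 → (2.000,0.170)–(3.000,0.651)
cell (2,3): code 1001 → (3.000,3.137)–(2.000,3.433)
cell (3,0): code 0010 → (3.000,0.651)–(3.297,1.000)
cell (3,1): code 0011 → (3.297,1.000)–(3.579,2.000)
cell (3,2): code 0011 → (3.579,2.000)–(3.148,3.000)
cell (3,3): code 0001 → (3.148,3.000)–(3.000,3.137)
total: 12 segments, chained into 1 closed loop(s), length Σ = 10.042173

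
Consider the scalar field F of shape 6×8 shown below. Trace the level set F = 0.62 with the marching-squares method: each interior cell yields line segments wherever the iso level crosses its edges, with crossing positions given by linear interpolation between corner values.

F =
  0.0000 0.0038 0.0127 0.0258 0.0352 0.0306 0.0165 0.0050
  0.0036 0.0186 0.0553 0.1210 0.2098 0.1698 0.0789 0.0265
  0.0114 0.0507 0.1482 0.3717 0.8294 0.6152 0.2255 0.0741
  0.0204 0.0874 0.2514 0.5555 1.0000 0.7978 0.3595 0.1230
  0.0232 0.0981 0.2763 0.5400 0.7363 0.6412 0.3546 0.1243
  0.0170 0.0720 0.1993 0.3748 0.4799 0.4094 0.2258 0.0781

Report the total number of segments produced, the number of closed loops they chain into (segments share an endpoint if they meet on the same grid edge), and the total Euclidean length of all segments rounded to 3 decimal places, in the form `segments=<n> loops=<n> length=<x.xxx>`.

segments=10 loops=1 length=7.783

cell (1,3): code 0100 → (1.662,4.000)–(2.000,3.542)
cell (1,4): code 1000 → (2.000,4.978)–(1.662,4.000)
cell (2,3): code 0110 → (2.000,3.542)–(3.000,3.145)
cell (2,4): code 1101 → (2.026,5.000)–(2.000,4.978)
cell (2,5): code 1000 → (3.000,5.406)–(2.026,5.000)
cell (3,3): code 0110 → (3.000,3.145)–(4.000,3.408)
cell (3,5): code 1001 → (4.000,5.074)–(3.000,5.406)
cell (4,3): code 0010 → (4.000,3.408)–(4.454,4.000)
cell (4,4): code 0011 → (4.454,4.000)–(4.091,5.000)
cell (4,5): code 0001 → (4.091,5.000)–(4.000,5.074)
total: 10 segments, chained into 1 closed loop(s), length Σ = 7.783368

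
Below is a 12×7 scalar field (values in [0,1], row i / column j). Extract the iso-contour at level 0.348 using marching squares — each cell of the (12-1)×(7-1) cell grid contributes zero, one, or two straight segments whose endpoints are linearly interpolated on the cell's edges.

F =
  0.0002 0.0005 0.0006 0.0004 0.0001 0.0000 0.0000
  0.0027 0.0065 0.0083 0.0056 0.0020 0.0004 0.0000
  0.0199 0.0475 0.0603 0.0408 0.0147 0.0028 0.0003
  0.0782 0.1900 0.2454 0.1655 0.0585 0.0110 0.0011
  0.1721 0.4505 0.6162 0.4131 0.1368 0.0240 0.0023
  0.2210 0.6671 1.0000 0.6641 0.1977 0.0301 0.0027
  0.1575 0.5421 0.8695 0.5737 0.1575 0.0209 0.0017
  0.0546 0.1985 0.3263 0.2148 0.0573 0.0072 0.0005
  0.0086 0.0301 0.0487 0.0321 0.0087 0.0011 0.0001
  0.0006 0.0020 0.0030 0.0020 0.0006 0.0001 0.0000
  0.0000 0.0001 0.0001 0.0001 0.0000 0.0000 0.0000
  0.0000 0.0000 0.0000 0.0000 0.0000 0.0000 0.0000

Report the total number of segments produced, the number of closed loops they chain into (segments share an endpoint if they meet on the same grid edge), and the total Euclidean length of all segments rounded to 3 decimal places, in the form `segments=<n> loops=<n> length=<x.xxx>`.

segments=12 loops=1 length=10.945

cell (3,0): code 0100 → (3.607,1.000)–(4.000,0.632)
cell (3,1): code 1100 → (3.277,2.000)–(3.607,1.000)
cell (3,2): code 1100 → (3.737,3.000)–(3.277,2.000)
cell (3,3): code 1000 → (4.000,3.236)–(3.737,3.000)
cell (4,0): code 0110 → (4.000,0.632)–(5.000,0.285)
cell (4,3): code 1001 → (5.000,3.678)–(4.000,3.236)
cell (5,0): code 0110 → (5.000,0.285)–(6.000,0.495)
cell (5,3): code 1001 → (6.000,3.542)–(5.000,3.678)
cell (6,0): code 0010 → (6.000,0.495)–(6.565,1.000)
cell (6,1): code 0011 → (6.565,1.000)–(6.960,2.000)
cell (6,2): code 0011 → (6.960,2.000)–(6.629,3.000)
cell (6,3): code 0001 → (6.629,3.000)–(6.000,3.542)
total: 12 segments, chained into 1 closed loop(s), length Σ = 10.945331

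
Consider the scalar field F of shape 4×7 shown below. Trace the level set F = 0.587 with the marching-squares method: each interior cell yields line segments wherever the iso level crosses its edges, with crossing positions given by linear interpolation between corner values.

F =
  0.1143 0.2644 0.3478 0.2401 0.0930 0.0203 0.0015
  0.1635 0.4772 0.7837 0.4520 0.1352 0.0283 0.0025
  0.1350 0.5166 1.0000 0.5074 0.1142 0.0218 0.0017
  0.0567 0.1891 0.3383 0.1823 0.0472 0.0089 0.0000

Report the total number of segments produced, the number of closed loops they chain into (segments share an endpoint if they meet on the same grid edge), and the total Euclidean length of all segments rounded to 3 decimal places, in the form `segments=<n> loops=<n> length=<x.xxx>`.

cell (0,1): code 0100 → (0.549,2.000)–(1.000,1.358)
cell (0,2): code 1000 → (1.000,2.593)–(0.549,2.000)
cell (1,1): code 0110 → (1.000,1.358)–(2.000,1.146)
cell (1,2): code 1001 → (2.000,2.838)–(1.000,2.593)
cell (2,1): code 0010 → (2.000,1.146)–(2.624,2.000)
cell (2,2): code 0001 → (2.624,2.000)–(2.000,2.838)
total: 6 segments, chained into 1 closed loop(s), length Σ = 5.685012

segments=6 loops=1 length=5.685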